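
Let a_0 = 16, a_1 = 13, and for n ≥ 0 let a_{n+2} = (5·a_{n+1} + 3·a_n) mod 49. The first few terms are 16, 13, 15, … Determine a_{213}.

a_0 = 16,  a_1 = 13,  a_2 = 15,  a_3 = 16,  a_4 = 27,  a_5 = 36,  a_6 = 16,  a_7 = 41,  a_8 = 8,  a_9 = 16,  a_{10} = 6,  a_{11} = 29,  a_{12} = 16,  a_{13} = 20,  a_{14} = 1,  a_{15} = 16,  a_{16} = 34,  a_{17} = 22,  a_{18} = 16,  a_{19} = 48,  a_{20} = 43,  a_{21} = 16,  a_{22} = 13.
Since (a_{21}, a_{22}) = (a_0, a_1) = (16, 13) (two consecutive terms determine the rest), the sequence is periodic with period 21.
(213 - 0) mod 21 = 3, so a_{213} = a_3 = 16.

16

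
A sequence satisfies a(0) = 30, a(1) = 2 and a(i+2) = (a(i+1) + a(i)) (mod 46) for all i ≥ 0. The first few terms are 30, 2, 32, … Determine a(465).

38

Computing terms: a(0) = 30; a(1) = 2; a(2) = 32; a(3) = 34; a(4) = 20; a(5) = 8; a(6) = 28; a(7) = 36; a(8) = 18; a(9) = 8; a(10) = 26; a(11) = 34; a(12) = 14; a(13) = 2; a(14) = 16; a(15) = 18; a(16) = 34; a(17) = 6; a(18) = 40; a(19) = 0; a(20) = 40; a(21) = 40; a(22) = 34; a(23) = 28; a(24) = 16; a(25) = 44; a(26) = 14; a(27) = 12; a(28) = 26; a(29) = 38; a(30) = 18; a(31) = 10; a(32) = 28; a(33) = 38; a(34) = 20; a(35) = 12; a(36) = 32; a(37) = 44; a(38) = 30; a(39) = 28; a(40) = 12; a(41) = 40; a(42) = 6; a(43) = 0; a(44) = 6; a(45) = 6; a(46) = 12; a(47) = 18; a(48) = 30; a(49) = 2.
The sequence repeats with period 48.
So a(465) = a(0 + ((465-0) mod 48)) = a(33) = 38.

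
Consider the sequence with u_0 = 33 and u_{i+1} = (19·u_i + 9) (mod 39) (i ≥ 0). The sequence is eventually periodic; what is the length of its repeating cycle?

12

We have u_0 = 33, u_1 = 12, u_2 = 3, u_3 = 27, u_4 = 15, u_5 = 21, u_6 = 18, u_7 = 0, u_8 = 9, u_9 = 24, u_{10} = 36, u_{11} = 30, u_{12} = 33.
Since u_{12} = u_0 = 33, the sequence is periodic with period 12.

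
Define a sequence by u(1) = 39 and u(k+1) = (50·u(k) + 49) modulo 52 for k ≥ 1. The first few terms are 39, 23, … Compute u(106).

7

Listing terms: u(1) = 39; u(2) = 23; u(3) = 3; u(4) = 43; u(5) = 15; u(6) = 19; u(7) = 11; u(8) = 27; u(9) = 47; u(10) = 7; u(11) = 35; u(12) = 31; u(13) = 39.
Since u(13) = u(1) = 39, the sequence is periodic with period 12.
(106 - 1) mod 12 = 9, so u(106) = u(10) = 7.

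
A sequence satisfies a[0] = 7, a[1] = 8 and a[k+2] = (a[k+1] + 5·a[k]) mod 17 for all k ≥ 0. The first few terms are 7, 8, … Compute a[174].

Computing terms: a[0] = 7; a[1] = 8; a[2] = 9; a[3] = 15; a[4] = 9; a[5] = 16; a[6] = 10; a[7] = 5; a[8] = 4; a[9] = 12; a[10] = 15; a[11] = 7; a[12] = 14; a[13] = 15; a[14] = 0; a[15] = 7; a[16] = 7; a[17] = 8.
Since (a[16], a[17]) = (a[0], a[1]) = (7, 8) (two consecutive terms determine the rest), the sequence is periodic with period 16.
So a[174] = a[0 + ((174-0) mod 16)] = a[14] = 0.

0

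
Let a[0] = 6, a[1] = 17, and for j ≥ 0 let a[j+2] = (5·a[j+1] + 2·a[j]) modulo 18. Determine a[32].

We have a[0] = 6; a[1] = 17; a[2] = 7; a[3] = 15; a[4] = 17; a[5] = 7.
Since (a[4], a[5]) = (a[1], a[2]) = (17, 7) (two consecutive terms determine the rest), the sequence is eventually periodic: after a pre-period of length 1 it cycles with period 3.
For j ≥ 1, a[j] depends only on (j - 1) mod 3. (32 - 1) mod 3 = 1, so a[32] = a[2] = 7.

7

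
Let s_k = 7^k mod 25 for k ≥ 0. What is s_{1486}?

24

Computing terms: s_0 = 1; s_1 = 7; s_2 = 24; s_3 = 18; s_4 = 1.
The sequence repeats with period 4.
So s_{1486} = s_{0 + ((1486-0) mod 4)} = s_2 = 24.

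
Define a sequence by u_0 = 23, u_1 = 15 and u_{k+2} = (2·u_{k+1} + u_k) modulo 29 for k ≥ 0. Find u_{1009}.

2

Listing terms: u_0 = 23, u_1 = 15, u_2 = 24, u_3 = 5, u_4 = 5, u_5 = 15, u_6 = 6, u_7 = 27, u_8 = 2, u_9 = 2, u_{10} = 6, u_{11} = 14, u_{12} = 5, u_{13} = 24, u_{14} = 24, u_{15} = 14, u_{16} = 23, u_{17} = 2, u_{18} = 27, u_{19} = 27, u_{20} = 23, u_{21} = 15.
The sequence repeats with period 20.
So u_{1009} = u_{0 + ((1009-0) mod 20)} = u_9 = 2.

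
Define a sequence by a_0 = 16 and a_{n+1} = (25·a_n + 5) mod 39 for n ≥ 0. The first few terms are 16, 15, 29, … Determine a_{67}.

a_0 = 16, a_1 = 15, a_2 = 29, a_3 = 28, a_4 = 3, a_5 = 2, a_6 = 16.
Since a_6 = a_0 = 16, the sequence is periodic with period 6.
(67 - 0) mod 6 = 1, so a_{67} = a_1 = 15.

15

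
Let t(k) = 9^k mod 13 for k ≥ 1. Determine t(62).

3

We have t(1) = 9,  t(2) = 3,  t(3) = 1,  t(4) = 9.
The sequence repeats with period 3.
So t(62) = t(1 + ((62-1) mod 3)) = t(2) = 3.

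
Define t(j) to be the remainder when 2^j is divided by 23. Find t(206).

Listing terms: t(1) = 2, t(2) = 4, t(3) = 8, t(4) = 16, t(5) = 9, t(6) = 18, t(7) = 13, t(8) = 3, t(9) = 6, t(10) = 12, t(11) = 1, t(12) = 2.
Since t(12) = t(1) = 2, the sequence is periodic with period 11.
(206 - 1) mod 11 = 7, so t(206) = t(8) = 3.

3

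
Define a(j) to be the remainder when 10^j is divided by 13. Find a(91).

We have a(0) = 1, a(1) = 10, a(2) = 9, a(3) = 12, a(4) = 3, a(5) = 4, a(6) = 1.
The sequence repeats with period 6.
So a(91) = a(0 + ((91-0) mod 6)) = a(1) = 10.

10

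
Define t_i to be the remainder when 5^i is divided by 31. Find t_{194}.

Computing terms: t_0 = 1, t_1 = 5, t_2 = 25, t_3 = 1.
Since t_3 = t_0 = 1, the sequence is periodic with period 3.
(194 - 0) mod 3 = 2, so t_{194} = t_2 = 25.

25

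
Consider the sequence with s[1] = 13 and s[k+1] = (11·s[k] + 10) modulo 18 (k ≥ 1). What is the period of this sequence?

We have s[1] = 13, s[2] = 9, s[3] = 1, s[4] = 3, s[5] = 7, s[6] = 15, s[7] = 13.
The sequence repeats with period 6.

6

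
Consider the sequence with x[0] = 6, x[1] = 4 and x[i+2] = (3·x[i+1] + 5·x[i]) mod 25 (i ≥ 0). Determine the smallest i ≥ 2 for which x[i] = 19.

Computing terms: x[0] = 6, x[1] = 4, x[2] = 17, x[3] = 21, x[4] = 23, x[5] = 24, x[6] = 12, x[7] = 6, x[8] = 3, x[9] = 14, x[10] = 7, x[11] = 16, x[12] = 8, x[13] = 4, x[14] = 2, x[15] = 1, x[16] = 13, x[17] = 19, x[18] = 22, x[19] = 11, x[20] = 18, x[21] = 9, x[22] = 17, x[23] = 21.
Since (x[22], x[23]) = (x[2], x[3]) = (17, 21) (two consecutive terms determine the rest), the sequence is eventually periodic: after a pre-period of length 2 it cycles with period 20.
The value 19 first appears (with i ≥ 2) at x[17].

17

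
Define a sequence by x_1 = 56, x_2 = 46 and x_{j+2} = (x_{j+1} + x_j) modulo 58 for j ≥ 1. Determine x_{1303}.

56

We have x_1 = 56,  x_2 = 46,  x_3 = 44,  x_4 = 32,  x_5 = 18,  x_6 = 50,  x_7 = 10,  x_8 = 2,  x_9 = 12,  x_{10} = 14,  x_{11} = 26,  x_{12} = 40,  x_{13} = 8,  x_{14} = 48,  x_{15} = 56,  x_{16} = 46.
The sequence repeats with period 14.
So x_{1303} = x_{1 + ((1303-1) mod 14)} = x_1 = 56.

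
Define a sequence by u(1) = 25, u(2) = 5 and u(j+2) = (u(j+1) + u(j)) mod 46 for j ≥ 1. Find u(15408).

26

u(1) = 25; u(2) = 5; u(3) = 30; u(4) = 35; u(5) = 19; u(6) = 8; u(7) = 27; u(8) = 35; u(9) = 16; u(10) = 5; u(11) = 21; u(12) = 26; u(13) = 1; u(14) = 27; u(15) = 28; u(16) = 9; u(17) = 37; u(18) = 0; u(19) = 37; u(20) = 37; u(21) = 28; u(22) = 19; u(23) = 1; u(24) = 20; u(25) = 21; u(26) = 41; u(27) = 16; u(28) = 11; u(29) = 27; u(30) = 38; u(31) = 19; u(32) = 11; u(33) = 30; u(34) = 41; u(35) = 25; u(36) = 20; u(37) = 45; u(38) = 19; u(39) = 18; u(40) = 37; u(41) = 9; u(42) = 0; u(43) = 9; u(44) = 9; u(45) = 18; u(46) = 27; u(47) = 45; u(48) = 26; u(49) = 25; u(50) = 5.
The sequence repeats with period 48.
(15408 - 1) mod 48 = 47, so u(15408) = u(48) = 26.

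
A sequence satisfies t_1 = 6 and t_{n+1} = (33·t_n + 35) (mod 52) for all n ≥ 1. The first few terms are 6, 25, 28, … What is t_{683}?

t_1 = 6; t_2 = 25; t_3 = 28; t_4 = 23; t_5 = 14; t_6 = 29; t_7 = 4; t_8 = 11; t_9 = 34; t_{10} = 13; t_{11} = 48; t_{12} = 7; t_{13} = 6.
Since t_{13} = t_1 = 6, the sequence is periodic with period 12.
(683 - 1) mod 12 = 10, so t_{683} = t_{11} = 48.

48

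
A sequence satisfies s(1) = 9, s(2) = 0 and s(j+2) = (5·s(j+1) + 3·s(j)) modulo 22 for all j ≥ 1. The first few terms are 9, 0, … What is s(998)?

18

Listing terms: s(1) = 9,  s(2) = 0,  s(3) = 5,  s(4) = 3,  s(5) = 8,  s(6) = 5,  s(7) = 5,  s(8) = 18,  s(9) = 17,  s(10) = 7,  s(11) = 20,  s(12) = 11,  s(13) = 5,  s(14) = 14,  s(15) = 19,  s(16) = 5,  s(17) = 16,  s(18) = 7,  s(19) = 17,  s(20) = 18,  s(21) = 9,  s(22) = 11,  s(23) = 16,  s(24) = 3,  s(25) = 19,  s(26) = 16,  s(27) = 5,  s(28) = 7,  s(29) = 6,  s(30) = 7,  s(31) = 9,  s(32) = 0.
The sequence repeats with period 30.
So s(998) = s(1 + ((998-1) mod 30)) = s(8) = 18.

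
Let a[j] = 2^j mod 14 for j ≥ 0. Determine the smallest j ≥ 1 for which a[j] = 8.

3

Computing terms: a[0] = 1, a[1] = 2, a[2] = 4, a[3] = 8, a[4] = 2.
Since a[4] = a[1] = 2, the sequence is eventually periodic: after a pre-period of length 1 it cycles with period 3.
The value 8 first appears (with j ≥ 1) at a[3].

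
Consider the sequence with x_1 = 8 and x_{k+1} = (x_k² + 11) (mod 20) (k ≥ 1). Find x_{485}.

Listing terms: x_1 = 8, x_2 = 15, x_3 = 16, x_4 = 7, x_5 = 0, x_6 = 11, x_7 = 12, x_8 = 15.
Since x_8 = x_2 = 15, the sequence is eventually periodic: after a pre-period of length 1 it cycles with period 6.
For k ≥ 2, x_k depends only on (k - 2) mod 6. (485 - 2) mod 6 = 3, so x_{485} = x_5 = 0.

0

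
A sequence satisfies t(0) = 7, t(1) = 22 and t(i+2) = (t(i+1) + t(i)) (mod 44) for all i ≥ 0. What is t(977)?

23

t(0) = 7, t(1) = 22, t(2) = 29, t(3) = 7, t(4) = 36, t(5) = 43, t(6) = 35, t(7) = 34, t(8) = 25, t(9) = 15, t(10) = 40, t(11) = 11, t(12) = 7, t(13) = 18, t(14) = 25, t(15) = 43, t(16) = 24, t(17) = 23, t(18) = 3, t(19) = 26, t(20) = 29, t(21) = 11, t(22) = 40, t(23) = 7, t(24) = 3, t(25) = 10, t(26) = 13, t(27) = 23, t(28) = 36, t(29) = 15, t(30) = 7, t(31) = 22.
Since (t(30), t(31)) = (t(0), t(1)) = (7, 22) (two consecutive terms determine the rest), the sequence is periodic with period 30.
(977 - 0) mod 30 = 17, so t(977) = t(17) = 23.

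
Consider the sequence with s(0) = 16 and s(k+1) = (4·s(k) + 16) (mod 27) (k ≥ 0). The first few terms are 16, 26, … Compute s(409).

2

Computing terms: s(0) = 16,  s(1) = 26,  s(2) = 12,  s(3) = 10,  s(4) = 2,  s(5) = 24,  s(6) = 4,  s(7) = 5,  s(8) = 9,  s(9) = 25,  s(10) = 8,  s(11) = 21,  s(12) = 19,  s(13) = 11,  s(14) = 6,  s(15) = 13,  s(16) = 14,  s(17) = 18,  s(18) = 7,  s(19) = 17,  s(20) = 3,  s(21) = 1,  s(22) = 20,  s(23) = 15,  s(24) = 22,  s(25) = 23,  s(26) = 0,  s(27) = 16.
The sequence repeats with period 27.
(409 - 0) mod 27 = 4, so s(409) = s(4) = 2.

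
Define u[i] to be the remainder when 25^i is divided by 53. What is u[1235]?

We have u[1] = 25; u[2] = 42; u[3] = 43; u[4] = 15; u[5] = 4; u[6] = 47; u[7] = 9; u[8] = 13; u[9] = 7; u[10] = 16; u[11] = 29; u[12] = 36; u[13] = 52; u[14] = 28; u[15] = 11; u[16] = 10; u[17] = 38; u[18] = 49; u[19] = 6; u[20] = 44; u[21] = 40; u[22] = 46; u[23] = 37; u[24] = 24; u[25] = 17; u[26] = 1; u[27] = 25.
The sequence repeats with period 26.
So u[1235] = u[1 + ((1235-1) mod 26)] = u[13] = 52.

52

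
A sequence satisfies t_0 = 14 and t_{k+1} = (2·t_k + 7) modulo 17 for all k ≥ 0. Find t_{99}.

We have t_0 = 14, t_1 = 1, t_2 = 9, t_3 = 8, t_4 = 6, t_5 = 2, t_6 = 11, t_7 = 12, t_8 = 14.
The sequence repeats with period 8.
So t_{99} = t_{0 + ((99-0) mod 8)} = t_3 = 8.

8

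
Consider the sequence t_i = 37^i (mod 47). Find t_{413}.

Listing terms: t_1 = 37,  t_2 = 6,  t_3 = 34,  t_4 = 36,  t_5 = 16,  t_6 = 28,  t_7 = 2,  t_8 = 27,  t_9 = 12,  t_{10} = 21,  t_{11} = 25,  t_{12} = 32,  t_{13} = 9,  t_{14} = 4,  t_{15} = 7,  t_{16} = 24,  t_{17} = 42,  t_{18} = 3,  t_{19} = 17,  t_{20} = 18,  t_{21} = 8,  t_{22} = 14,  t_{23} = 1,  t_{24} = 37.
The sequence repeats with period 23.
So t_{413} = t_{1 + ((413-1) mod 23)} = t_{22} = 14.

14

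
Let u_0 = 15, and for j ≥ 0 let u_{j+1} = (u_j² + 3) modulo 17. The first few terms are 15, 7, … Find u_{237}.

We have u_0 = 15, u_1 = 7, u_2 = 1, u_3 = 4, u_4 = 2, u_5 = 7.
Since u_5 = u_1 = 7, the sequence is eventually periodic: after a pre-period of length 1 it cycles with period 4.
For j ≥ 1, u_j depends only on (j - 1) mod 4. (237 - 1) mod 4 = 0, so u_{237} = u_1 = 7.

7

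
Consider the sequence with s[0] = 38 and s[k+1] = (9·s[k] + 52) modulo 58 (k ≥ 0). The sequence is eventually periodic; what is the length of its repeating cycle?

Computing terms: s[0] = 38,  s[1] = 46,  s[2] = 2,  s[3] = 12,  s[4] = 44,  s[5] = 42,  s[6] = 24,  s[7] = 36,  s[8] = 28,  s[9] = 14,  s[10] = 4,  s[11] = 30,  s[12] = 32,  s[13] = 50,  s[14] = 38.
Since s[14] = s[0] = 38, the sequence is periodic with period 14.

14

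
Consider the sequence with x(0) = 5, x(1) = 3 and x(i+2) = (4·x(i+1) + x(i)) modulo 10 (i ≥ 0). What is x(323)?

x(0) = 5,  x(1) = 3,  x(2) = 7,  x(3) = 1,  x(4) = 1,  x(5) = 5,  x(6) = 1,  x(7) = 9,  x(8) = 7,  x(9) = 7,  x(10) = 5,  x(11) = 7,  x(12) = 3,  x(13) = 9,  x(14) = 9,  x(15) = 5,  x(16) = 9,  x(17) = 1,  x(18) = 3,  x(19) = 3,  x(20) = 5,  x(21) = 3.
Since (x(20), x(21)) = (x(0), x(1)) = (5, 3) (two consecutive terms determine the rest), the sequence is periodic with period 20.
So x(323) = x(0 + ((323-0) mod 20)) = x(3) = 1.

1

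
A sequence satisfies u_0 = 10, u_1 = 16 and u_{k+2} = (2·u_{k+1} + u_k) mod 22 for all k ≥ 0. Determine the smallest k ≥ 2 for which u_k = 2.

6

Listing terms: u_0 = 10, u_1 = 16, u_2 = 20, u_3 = 12, u_4 = 0, u_5 = 12, u_6 = 2, u_7 = 16, u_8 = 12, u_9 = 18, u_{10} = 4, u_{11} = 4, u_{12} = 12, u_{13} = 6, u_{14} = 2, u_{15} = 10, u_{16} = 0, u_{17} = 10, u_{18} = 20, u_{19} = 6, u_{20} = 10, u_{21} = 4, u_{22} = 18, u_{23} = 18, u_{24} = 10, u_{25} = 16.
The sequence repeats with period 24.
The value 2 first appears (with k ≥ 2) at u_6.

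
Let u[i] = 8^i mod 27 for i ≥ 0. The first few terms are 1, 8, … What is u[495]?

Listing terms: u[0] = 1,  u[1] = 8,  u[2] = 10,  u[3] = 26,  u[4] = 19,  u[5] = 17,  u[6] = 1.
The sequence repeats with period 6.
So u[495] = u[0 + ((495-0) mod 6)] = u[3] = 26.

26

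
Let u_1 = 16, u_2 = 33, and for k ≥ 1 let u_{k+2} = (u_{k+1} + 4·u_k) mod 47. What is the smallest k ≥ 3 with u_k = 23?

10

Listing terms: u_1 = 16, u_2 = 33, u_3 = 3, u_4 = 41, u_5 = 6, u_6 = 29, u_7 = 6, u_8 = 28, u_9 = 5, u_{10} = 23, u_{11} = 43, u_{12} = 41, u_{13} = 25, u_{14} = 1, u_{15} = 7, u_{16} = 11, u_{17} = 39, u_{18} = 36, u_{19} = 4, u_{20} = 7, u_{21} = 23, u_{22} = 4, u_{23} = 2, u_{24} = 18, u_{25} = 26, u_{26} = 4, u_{27} = 14, u_{28} = 30, u_{29} = 39, u_{30} = 18, u_{31} = 33, u_{32} = 11, u_{33} = 2, u_{34} = 46, u_{35} = 7, u_{36} = 3, u_{37} = 31, u_{38} = 43, u_{39} = 26, u_{40} = 10, u_{41} = 20, u_{42} = 13, u_{43} = 46, u_{44} = 4, u_{45} = 0, u_{46} = 16, u_{47} = 16, u_{48} = 33.
Since (u_{47}, u_{48}) = (u_1, u_2) = (16, 33) (two consecutive terms determine the rest), the sequence is periodic with period 46.
The value 23 first appears (with k ≥ 3) at u_{10}.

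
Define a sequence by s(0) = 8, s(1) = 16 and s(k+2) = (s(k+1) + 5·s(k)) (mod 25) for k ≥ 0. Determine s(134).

16

We have s(0) = 8, s(1) = 16, s(2) = 6, s(3) = 11, s(4) = 16, s(5) = 21, s(6) = 1, s(7) = 6, s(8) = 11.
Since (s(7), s(8)) = (s(2), s(3)) = (6, 11) (two consecutive terms determine the rest), the sequence is eventually periodic: after a pre-period of length 2 it cycles with period 5.
For k ≥ 2, s(k) depends only on (k - 2) mod 5. (134 - 2) mod 5 = 2, so s(134) = s(4) = 16.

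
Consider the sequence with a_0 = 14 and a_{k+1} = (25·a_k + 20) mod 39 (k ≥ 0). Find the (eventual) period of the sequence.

Computing terms: a_0 = 14; a_1 = 19; a_2 = 27; a_3 = 32; a_4 = 1; a_5 = 6; a_6 = 14.
Since a_6 = a_0 = 14, the sequence is periodic with period 6.

6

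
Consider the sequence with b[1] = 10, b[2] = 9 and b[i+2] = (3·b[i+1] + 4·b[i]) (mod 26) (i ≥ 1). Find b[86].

Listing terms: b[1] = 10, b[2] = 9, b[3] = 15, b[4] = 3, b[5] = 17, b[6] = 11, b[7] = 23, b[8] = 9, b[9] = 15.
Since (b[8], b[9]) = (b[2], b[3]) = (9, 15) (two consecutive terms determine the rest), the sequence is eventually periodic: after a pre-period of length 1 it cycles with period 6.
For i ≥ 2, b[i] depends only on (i - 2) mod 6. (86 - 2) mod 6 = 0, so b[86] = b[2] = 9.

9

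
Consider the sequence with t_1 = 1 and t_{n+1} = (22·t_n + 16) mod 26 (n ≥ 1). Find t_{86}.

We have t_1 = 1, t_2 = 12, t_3 = 20, t_4 = 14, t_5 = 12.
Since t_5 = t_2 = 12, the sequence is eventually periodic: after a pre-period of length 1 it cycles with period 3.
For n ≥ 2, t_n depends only on (n - 2) mod 3. (86 - 2) mod 3 = 0, so t_{86} = t_2 = 12.

12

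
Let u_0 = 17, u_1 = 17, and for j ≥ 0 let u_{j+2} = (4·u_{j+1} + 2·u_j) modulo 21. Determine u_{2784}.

Computing terms: u_0 = 17, u_1 = 17, u_2 = 18, u_3 = 1, u_4 = 19, u_5 = 15, u_6 = 14, u_7 = 2, u_8 = 15, u_9 = 1, u_{10} = 13, u_{11} = 12, u_{12} = 11, u_{13} = 5, u_{14} = 0, u_{15} = 10, u_{16} = 19, u_{17} = 12, u_{18} = 2, u_{19} = 11, u_{20} = 6, u_{21} = 4, u_{22} = 7, u_{23} = 15, u_{24} = 11, u_{25} = 11, u_{26} = 3, u_{27} = 13, u_{28} = 16, u_{29} = 6, u_{30} = 14, u_{31} = 5, u_{32} = 6, u_{33} = 13, u_{34} = 1, u_{35} = 9, u_{36} = 17, u_{37} = 2, u_{38} = 0, u_{39} = 4, u_{40} = 16, u_{41} = 9, u_{42} = 5, u_{43} = 17, u_{44} = 15, u_{45} = 10, u_{46} = 7, u_{47} = 6, u_{48} = 17, u_{49} = 17.
The sequence repeats with period 48.
(2784 - 0) mod 48 = 0, so u_{2784} = u_0 = 17.

17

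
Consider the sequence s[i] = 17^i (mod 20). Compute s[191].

We have s[1] = 17; s[2] = 9; s[3] = 13; s[4] = 1; s[5] = 17.
The sequence repeats with period 4.
(191 - 1) mod 4 = 2, so s[191] = s[3] = 13.

13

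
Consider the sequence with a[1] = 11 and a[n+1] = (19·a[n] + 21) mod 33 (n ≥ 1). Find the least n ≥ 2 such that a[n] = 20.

5

We have a[1] = 11; a[2] = 32; a[3] = 2; a[4] = 26; a[5] = 20; a[6] = 5; a[7] = 17; a[8] = 14; a[9] = 23; a[10] = 29; a[11] = 11.
The sequence repeats with period 10.
The value 20 first appears (with n ≥ 2) at a[5].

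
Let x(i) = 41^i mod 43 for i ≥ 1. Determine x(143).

35

Listing terms: x(1) = 41; x(2) = 4; x(3) = 35; x(4) = 16; x(5) = 11; x(6) = 21; x(7) = 1; x(8) = 41.
Since x(8) = x(1) = 41, the sequence is periodic with period 7.
So x(143) = x(1 + ((143-1) mod 7)) = x(3) = 35.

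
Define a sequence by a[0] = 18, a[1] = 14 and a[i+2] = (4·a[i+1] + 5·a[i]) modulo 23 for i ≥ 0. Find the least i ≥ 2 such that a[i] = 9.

7

Computing terms: a[0] = 18; a[1] = 14; a[2] = 8; a[3] = 10; a[4] = 11; a[5] = 2; a[6] = 17; a[7] = 9; a[8] = 6; a[9] = 0; a[10] = 7; a[11] = 5; a[12] = 9; a[13] = 15; a[14] = 13; a[15] = 12; a[16] = 21; a[17] = 6; a[18] = 14; a[19] = 17; a[20] = 0; a[21] = 16; a[22] = 18; a[23] = 14.
Since (a[22], a[23]) = (a[0], a[1]) = (18, 14) (two consecutive terms determine the rest), the sequence is periodic with period 22.
The value 9 first appears (with i ≥ 2) at a[7].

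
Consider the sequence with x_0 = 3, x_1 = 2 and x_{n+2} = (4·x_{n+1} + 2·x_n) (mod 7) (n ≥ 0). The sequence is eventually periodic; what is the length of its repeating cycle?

Listing terms: x_0 = 3,  x_1 = 2,  x_2 = 0,  x_3 = 4,  x_4 = 2,  x_5 = 2,  x_6 = 5,  x_7 = 3,  x_8 = 1,  x_9 = 3,  x_{10} = 0,  x_{11} = 6,  x_{12} = 3,  x_{13} = 3,  x_{14} = 4,  x_{15} = 1,  x_{16} = 5,  x_{17} = 1,  x_{18} = 0,  x_{19} = 2,  x_{20} = 1,  x_{21} = 1,  x_{22} = 6,  x_{23} = 5,  x_{24} = 4,  x_{25} = 5,  x_{26} = 0,  x_{27} = 3,  x_{28} = 5,  x_{29} = 5,  x_{30} = 2,  x_{31} = 4,  x_{32} = 6,  x_{33} = 4,  x_{34} = 0,  x_{35} = 1,  x_{36} = 4,  x_{37} = 4,  x_{38} = 3,  x_{39} = 6,  x_{40} = 2,  x_{41} = 6,  x_{42} = 0,  x_{43} = 5,  x_{44} = 6,  x_{45} = 6,  x_{46} = 1,  x_{47} = 2,  x_{48} = 3,  x_{49} = 2.
The sequence repeats with period 48.

48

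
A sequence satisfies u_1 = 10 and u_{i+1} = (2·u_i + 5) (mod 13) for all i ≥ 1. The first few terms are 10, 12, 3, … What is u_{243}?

Computing terms: u_1 = 10; u_2 = 12; u_3 = 3; u_4 = 11; u_5 = 1; u_6 = 7; u_7 = 6; u_8 = 4; u_9 = 0; u_{10} = 5; u_{11} = 2; u_{12} = 9; u_{13} = 10.
The sequence repeats with period 12.
So u_{243} = u_{1 + ((243-1) mod 12)} = u_3 = 3.

3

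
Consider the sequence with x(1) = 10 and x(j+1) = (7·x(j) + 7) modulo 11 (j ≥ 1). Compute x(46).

6

We have x(1) = 10,  x(2) = 0,  x(3) = 7,  x(4) = 1,  x(5) = 3,  x(6) = 6,  x(7) = 5,  x(8) = 9,  x(9) = 4,  x(10) = 2,  x(11) = 10.
The sequence repeats with period 10.
(46 - 1) mod 10 = 5, so x(46) = x(6) = 6.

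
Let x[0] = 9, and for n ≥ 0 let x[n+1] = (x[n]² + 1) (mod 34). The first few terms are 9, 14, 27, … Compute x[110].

Listing terms: x[0] = 9; x[1] = 14; x[2] = 27; x[3] = 16; x[4] = 19; x[5] = 22; x[6] = 9.
Since x[6] = x[0] = 9, the sequence is periodic with period 6.
So x[110] = x[0 + ((110-0) mod 6)] = x[2] = 27.

27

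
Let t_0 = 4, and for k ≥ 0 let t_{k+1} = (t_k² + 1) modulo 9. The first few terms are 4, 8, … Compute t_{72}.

5

Computing terms: t_0 = 4,  t_1 = 8,  t_2 = 2,  t_3 = 5,  t_4 = 8.
Since t_4 = t_1 = 8, the sequence is eventually periodic: after a pre-period of length 1 it cycles with period 3.
For k ≥ 1, t_k depends only on (k - 1) mod 3. (72 - 1) mod 3 = 2, so t_{72} = t_3 = 5.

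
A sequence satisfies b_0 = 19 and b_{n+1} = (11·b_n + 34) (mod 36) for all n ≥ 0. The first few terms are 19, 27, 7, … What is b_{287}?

15

We have b_0 = 19; b_1 = 27; b_2 = 7; b_3 = 3; b_4 = 31; b_5 = 15; b_6 = 19.
Since b_6 = b_0 = 19, the sequence is periodic with period 6.
(287 - 0) mod 6 = 5, so b_{287} = b_5 = 15.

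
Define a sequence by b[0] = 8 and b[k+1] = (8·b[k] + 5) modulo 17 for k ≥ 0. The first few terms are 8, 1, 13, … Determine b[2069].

Computing terms: b[0] = 8; b[1] = 1; b[2] = 13; b[3] = 7; b[4] = 10; b[5] = 0; b[6] = 5; b[7] = 11; b[8] = 8.
Since b[8] = b[0] = 8, the sequence is periodic with period 8.
(2069 - 0) mod 8 = 5, so b[2069] = b[5] = 0.

0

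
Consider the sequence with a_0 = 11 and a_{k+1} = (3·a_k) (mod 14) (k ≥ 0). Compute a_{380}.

a_0 = 11,  a_1 = 5,  a_2 = 1,  a_3 = 3,  a_4 = 9,  a_5 = 13,  a_6 = 11.
Since a_6 = a_0 = 11, the sequence is periodic with period 6.
So a_{380} = a_{0 + ((380-0) mod 6)} = a_2 = 1.

1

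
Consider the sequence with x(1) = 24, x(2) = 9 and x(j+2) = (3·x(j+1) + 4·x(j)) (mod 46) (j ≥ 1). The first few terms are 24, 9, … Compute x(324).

Computing terms: x(1) = 24,  x(2) = 9,  x(3) = 31,  x(4) = 37,  x(5) = 5,  x(6) = 25,  x(7) = 3,  x(8) = 17,  x(9) = 17,  x(10) = 27,  x(11) = 11,  x(12) = 3,  x(13) = 7,  x(14) = 33,  x(15) = 35,  x(16) = 7,  x(17) = 23,  x(18) = 5,  x(19) = 15,  x(20) = 19,  x(21) = 25,  x(22) = 13,  x(23) = 1,  x(24) = 9,  x(25) = 31.
Since (x(24), x(25)) = (x(2), x(3)) = (9, 31) (two consecutive terms determine the rest), the sequence is eventually periodic: after a pre-period of length 1 it cycles with period 22.
For j ≥ 2, x(j) depends only on (j - 2) mod 22. (324 - 2) mod 22 = 14, so x(324) = x(16) = 7.

7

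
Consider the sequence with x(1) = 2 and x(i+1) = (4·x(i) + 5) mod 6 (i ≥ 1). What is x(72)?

3

We have x(1) = 2; x(2) = 1; x(3) = 3; x(4) = 5; x(5) = 1.
Since x(5) = x(2) = 1, the sequence is eventually periodic: after a pre-period of length 1 it cycles with period 3.
For i ≥ 2, x(i) depends only on (i - 2) mod 3. (72 - 2) mod 3 = 1, so x(72) = x(3) = 3.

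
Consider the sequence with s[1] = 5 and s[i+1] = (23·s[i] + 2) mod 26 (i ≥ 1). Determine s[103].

5

We have s[1] = 5; s[2] = 13; s[3] = 15; s[4] = 9; s[5] = 1; s[6] = 25; s[7] = 5.
Since s[7] = s[1] = 5, the sequence is periodic with period 6.
So s[103] = s[1 + ((103-1) mod 6)] = s[1] = 5.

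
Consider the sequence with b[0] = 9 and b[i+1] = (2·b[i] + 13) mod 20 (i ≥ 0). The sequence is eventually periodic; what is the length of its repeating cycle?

4

b[0] = 9; b[1] = 11; b[2] = 15; b[3] = 3; b[4] = 19; b[5] = 11.
Since b[5] = b[1] = 11, the sequence is eventually periodic: after a pre-period of length 1 it cycles with period 4.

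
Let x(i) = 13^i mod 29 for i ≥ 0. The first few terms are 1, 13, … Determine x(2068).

7

Listing terms: x(0) = 1, x(1) = 13, x(2) = 24, x(3) = 22, x(4) = 25, x(5) = 6, x(6) = 20, x(7) = 28, x(8) = 16, x(9) = 5, x(10) = 7, x(11) = 4, x(12) = 23, x(13) = 9, x(14) = 1.
The sequence repeats with period 14.
(2068 - 0) mod 14 = 10, so x(2068) = x(10) = 7.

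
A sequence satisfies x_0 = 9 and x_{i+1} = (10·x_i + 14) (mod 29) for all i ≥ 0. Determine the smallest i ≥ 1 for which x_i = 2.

22

Computing terms: x_0 = 9,  x_1 = 17,  x_2 = 10,  x_3 = 27,  x_4 = 23,  x_5 = 12,  x_6 = 18,  x_7 = 20,  x_8 = 11,  x_9 = 8,  x_{10} = 7,  x_{11} = 26,  x_{12} = 13,  x_{13} = 28,  x_{14} = 4,  x_{15} = 25,  x_{16} = 3,  x_{17} = 15,  x_{18} = 19,  x_{19} = 1,  x_{20} = 24,  x_{21} = 22,  x_{22} = 2,  x_{23} = 5,  x_{24} = 6,  x_{25} = 16,  x_{26} = 0,  x_{27} = 14,  x_{28} = 9.
Since x_{28} = x_0 = 9, the sequence is periodic with period 28.
The value 2 first appears (with i ≥ 1) at x_{22}.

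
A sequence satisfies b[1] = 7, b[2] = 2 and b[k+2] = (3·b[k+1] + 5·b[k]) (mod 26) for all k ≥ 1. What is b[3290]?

Computing terms: b[1] = 7; b[2] = 2; b[3] = 15; b[4] = 3; b[5] = 6; b[6] = 7; b[7] = 25; b[8] = 6; b[9] = 13; b[10] = 17; b[11] = 12; b[12] = 17; b[13] = 7; b[14] = 2.
Since (b[13], b[14]) = (b[1], b[2]) = (7, 2) (two consecutive terms determine the rest), the sequence is periodic with period 12.
So b[3290] = b[1 + ((3290-1) mod 12)] = b[2] = 2.

2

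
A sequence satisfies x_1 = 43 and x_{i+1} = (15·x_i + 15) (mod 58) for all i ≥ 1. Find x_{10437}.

x_1 = 43,  x_2 = 22,  x_3 = 55,  x_4 = 28,  x_5 = 29,  x_6 = 44,  x_7 = 37,  x_8 = 48,  x_9 = 39,  x_{10} = 20,  x_{11} = 25,  x_{12} = 42,  x_{13} = 7,  x_{14} = 4,  x_{15} = 17,  x_{16} = 38,  x_{17} = 5,  x_{18} = 32,  x_{19} = 31,  x_{20} = 16,  x_{21} = 23,  x_{22} = 12,  x_{23} = 21,  x_{24} = 40,  x_{25} = 35,  x_{26} = 18,  x_{27} = 53,  x_{28} = 56,  x_{29} = 43.
The sequence repeats with period 28.
(10437 - 1) mod 28 = 20, so x_{10437} = x_{21} = 23.

23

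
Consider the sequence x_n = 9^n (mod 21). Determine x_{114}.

15

x_0 = 1, x_1 = 9, x_2 = 18, x_3 = 15, x_4 = 9.
Since x_4 = x_1 = 9, the sequence is eventually periodic: after a pre-period of length 1 it cycles with period 3.
For n ≥ 1, x_n depends only on (n - 1) mod 3. (114 - 1) mod 3 = 2, so x_{114} = x_3 = 15.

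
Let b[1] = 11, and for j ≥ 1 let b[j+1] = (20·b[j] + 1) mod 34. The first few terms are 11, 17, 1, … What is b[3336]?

We have b[1] = 11, b[2] = 17, b[3] = 1, b[4] = 21, b[5] = 13, b[6] = 23, b[7] = 19, b[8] = 7, b[9] = 5, b[10] = 33, b[11] = 15, b[12] = 29, b[13] = 3, b[14] = 27, b[15] = 31, b[16] = 9, b[17] = 11.
The sequence repeats with period 16.
(3336 - 1) mod 16 = 7, so b[3336] = b[8] = 7.

7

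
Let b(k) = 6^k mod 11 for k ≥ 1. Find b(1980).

1

Computing terms: b(1) = 6, b(2) = 3, b(3) = 7, b(4) = 9, b(5) = 10, b(6) = 5, b(7) = 8, b(8) = 4, b(9) = 2, b(10) = 1, b(11) = 6.
Since b(11) = b(1) = 6, the sequence is periodic with period 10.
So b(1980) = b(1 + ((1980-1) mod 10)) = b(10) = 1.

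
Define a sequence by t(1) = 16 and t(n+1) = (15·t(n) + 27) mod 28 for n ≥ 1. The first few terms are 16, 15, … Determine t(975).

We have t(1) = 16, t(2) = 15, t(3) = 0, t(4) = 27, t(5) = 12, t(6) = 11, t(7) = 24, t(8) = 23, t(9) = 8, t(10) = 7, t(11) = 20, t(12) = 19, t(13) = 4, t(14) = 3, t(15) = 16.
Since t(15) = t(1) = 16, the sequence is periodic with period 14.
(975 - 1) mod 14 = 8, so t(975) = t(9) = 8.

8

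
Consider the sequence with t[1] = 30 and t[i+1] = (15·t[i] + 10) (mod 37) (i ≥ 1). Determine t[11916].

26

Computing terms: t[1] = 30,  t[2] = 16,  t[3] = 28,  t[4] = 23,  t[5] = 22,  t[6] = 7,  t[7] = 4,  t[8] = 33,  t[9] = 24,  t[10] = 0,  t[11] = 10,  t[12] = 12,  t[13] = 5,  t[14] = 11,  t[15] = 27,  t[16] = 8,  t[17] = 19,  t[18] = 36,  t[19] = 32,  t[20] = 9,  t[21] = 34,  t[22] = 2,  t[23] = 3,  t[24] = 18,  t[25] = 21,  t[26] = 29,  t[27] = 1,  t[28] = 25,  t[29] = 15,  t[30] = 13,  t[31] = 20,  t[32] = 14,  t[33] = 35,  t[34] = 17,  t[35] = 6,  t[36] = 26,  t[37] = 30.
The sequence repeats with period 36.
(11916 - 1) mod 36 = 35, so t[11916] = t[36] = 26.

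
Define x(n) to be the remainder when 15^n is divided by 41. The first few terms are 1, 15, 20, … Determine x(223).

x(0) = 1,  x(1) = 15,  x(2) = 20,  x(3) = 13,  x(4) = 31,  x(5) = 14,  x(6) = 5,  x(7) = 34,  x(8) = 18,  x(9) = 24,  x(10) = 32,  x(11) = 29,  x(12) = 25,  x(13) = 6,  x(14) = 8,  x(15) = 38,  x(16) = 37,  x(17) = 22,  x(18) = 2,  x(19) = 30,  x(20) = 40,  x(21) = 26,  x(22) = 21,  x(23) = 28,  x(24) = 10,  x(25) = 27,  x(26) = 36,  x(27) = 7,  x(28) = 23,  x(29) = 17,  x(30) = 9,  x(31) = 12,  x(32) = 16,  x(33) = 35,  x(34) = 33,  x(35) = 3,  x(36) = 4,  x(37) = 19,  x(38) = 39,  x(39) = 11,  x(40) = 1.
Since x(40) = x(0) = 1, the sequence is periodic with period 40.
(223 - 0) mod 40 = 23, so x(223) = x(23) = 28.

28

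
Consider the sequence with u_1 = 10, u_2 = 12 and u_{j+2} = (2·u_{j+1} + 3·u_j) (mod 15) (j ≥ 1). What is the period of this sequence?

We have u_1 = 10; u_2 = 12; u_3 = 9; u_4 = 9; u_5 = 0; u_6 = 12; u_7 = 9.
Since (u_6, u_7) = (u_2, u_3) = (12, 9) (two consecutive terms determine the rest), the sequence is eventually periodic: after a pre-period of length 1 it cycles with period 4.

4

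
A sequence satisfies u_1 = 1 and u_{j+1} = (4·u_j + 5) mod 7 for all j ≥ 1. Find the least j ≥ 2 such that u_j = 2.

2

Listing terms: u_1 = 1, u_2 = 2, u_3 = 6, u_4 = 1.
The sequence repeats with period 3.
The value 2 first appears (with j ≥ 2) at u_2.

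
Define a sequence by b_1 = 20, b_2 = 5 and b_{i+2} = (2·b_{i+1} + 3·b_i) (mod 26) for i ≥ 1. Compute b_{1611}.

18

Listing terms: b_1 = 20,  b_2 = 5,  b_3 = 18,  b_4 = 25,  b_5 = 0,  b_6 = 23,  b_7 = 20,  b_8 = 5.
The sequence repeats with period 6.
(1611 - 1) mod 6 = 2, so b_{1611} = b_3 = 18.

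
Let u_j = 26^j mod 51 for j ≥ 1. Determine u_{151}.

2

We have u_1 = 26,  u_2 = 13,  u_3 = 32,  u_4 = 16,  u_5 = 8,  u_6 = 4,  u_7 = 2,  u_8 = 1,  u_9 = 26.
The sequence repeats with period 8.
So u_{151} = u_{1 + ((151-1) mod 8)} = u_7 = 2.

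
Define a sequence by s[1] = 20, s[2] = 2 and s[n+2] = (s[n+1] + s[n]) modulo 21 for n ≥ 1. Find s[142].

s[1] = 20; s[2] = 2; s[3] = 1; s[4] = 3; s[5] = 4; s[6] = 7; s[7] = 11; s[8] = 18; s[9] = 8; s[10] = 5; s[11] = 13; s[12] = 18; s[13] = 10; s[14] = 7; s[15] = 17; s[16] = 3; s[17] = 20; s[18] = 2.
The sequence repeats with period 16.
(142 - 1) mod 16 = 13, so s[142] = s[14] = 7.

7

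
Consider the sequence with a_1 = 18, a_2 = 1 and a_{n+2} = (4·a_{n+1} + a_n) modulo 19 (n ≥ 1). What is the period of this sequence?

Listing terms: a_1 = 18, a_2 = 1, a_3 = 3, a_4 = 13, a_5 = 17, a_6 = 5, a_7 = 18, a_8 = 1.
Since (a_7, a_8) = (a_1, a_2) = (18, 1) (two consecutive terms determine the rest), the sequence is periodic with period 6.

6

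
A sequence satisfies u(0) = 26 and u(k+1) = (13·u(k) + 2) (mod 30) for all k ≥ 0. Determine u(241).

Listing terms: u(0) = 26; u(1) = 10; u(2) = 12; u(3) = 8; u(4) = 16; u(5) = 0; u(6) = 2; u(7) = 28; u(8) = 6; u(9) = 20; u(10) = 22; u(11) = 18; u(12) = 26.
Since u(12) = u(0) = 26, the sequence is periodic with period 12.
So u(241) = u(0 + ((241-0) mod 12)) = u(1) = 10.

10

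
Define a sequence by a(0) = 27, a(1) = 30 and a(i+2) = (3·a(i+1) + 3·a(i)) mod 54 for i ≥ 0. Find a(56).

27

a(0) = 27; a(1) = 30; a(2) = 9; a(3) = 9; a(4) = 0; a(5) = 27; a(6) = 27; a(7) = 0; a(8) = 27.
Since (a(7), a(8)) = (a(4), a(5)) = (0, 27) (two consecutive terms determine the rest), the sequence is eventually periodic: after a pre-period of length 4 it cycles with period 3.
For i ≥ 4, a(i) depends only on (i - 4) mod 3. (56 - 4) mod 3 = 1, so a(56) = a(5) = 27.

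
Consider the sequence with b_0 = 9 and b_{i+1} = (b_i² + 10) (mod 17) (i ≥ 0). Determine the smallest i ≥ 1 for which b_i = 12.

Computing terms: b_0 = 9,  b_1 = 6,  b_2 = 12,  b_3 = 1,  b_4 = 11,  b_5 = 12.
Since b_5 = b_2 = 12, the sequence is eventually periodic: after a pre-period of length 2 it cycles with period 3.
The value 12 first appears (with i ≥ 1) at b_2.

2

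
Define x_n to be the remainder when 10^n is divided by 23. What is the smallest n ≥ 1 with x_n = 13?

We have x_0 = 1, x_1 = 10, x_2 = 8, x_3 = 11, x_4 = 18, x_5 = 19, x_6 = 6, x_7 = 14, x_8 = 2, x_9 = 20, x_{10} = 16, x_{11} = 22, x_{12} = 13, x_{13} = 15, x_{14} = 12, x_{15} = 5, x_{16} = 4, x_{17} = 17, x_{18} = 9, x_{19} = 21, x_{20} = 3, x_{21} = 7, x_{22} = 1.
The sequence repeats with period 22.
The value 13 first appears (with n ≥ 1) at x_{12}.

12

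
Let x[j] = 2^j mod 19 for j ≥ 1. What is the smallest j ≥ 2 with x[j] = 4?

x[1] = 2; x[2] = 4; x[3] = 8; x[4] = 16; x[5] = 13; x[6] = 7; x[7] = 14; x[8] = 9; x[9] = 18; x[10] = 17; x[11] = 15; x[12] = 11; x[13] = 3; x[14] = 6; x[15] = 12; x[16] = 5; x[17] = 10; x[18] = 1; x[19] = 2.
The sequence repeats with period 18.
The value 4 first appears (with j ≥ 2) at x[2].

2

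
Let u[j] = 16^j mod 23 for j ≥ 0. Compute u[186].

Listing terms: u[0] = 1,  u[1] = 16,  u[2] = 3,  u[3] = 2,  u[4] = 9,  u[5] = 6,  u[6] = 4,  u[7] = 18,  u[8] = 12,  u[9] = 8,  u[10] = 13,  u[11] = 1.
Since u[11] = u[0] = 1, the sequence is periodic with period 11.
So u[186] = u[0 + ((186-0) mod 11)] = u[10] = 13.

13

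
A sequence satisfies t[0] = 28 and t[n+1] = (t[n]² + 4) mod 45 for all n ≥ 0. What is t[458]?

We have t[0] = 28,  t[1] = 23,  t[2] = 38,  t[3] = 8,  t[4] = 23.
Since t[4] = t[1] = 23, the sequence is eventually periodic: after a pre-period of length 1 it cycles with period 3.
For n ≥ 1, t[n] depends only on (n - 1) mod 3. (458 - 1) mod 3 = 1, so t[458] = t[2] = 38.

38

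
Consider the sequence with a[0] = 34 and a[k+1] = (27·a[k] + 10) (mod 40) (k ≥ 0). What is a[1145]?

8

Computing terms: a[0] = 34; a[1] = 8; a[2] = 26; a[3] = 32; a[4] = 34.
Since a[4] = a[0] = 34, the sequence is periodic with period 4.
So a[1145] = a[0 + ((1145-0) mod 4)] = a[1] = 8.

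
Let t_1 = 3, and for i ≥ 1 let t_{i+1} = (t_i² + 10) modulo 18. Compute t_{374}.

t_1 = 3, t_2 = 1, t_3 = 11, t_4 = 5, t_5 = 17, t_6 = 11.
Since t_6 = t_3 = 11, the sequence is eventually periodic: after a pre-period of length 2 it cycles with period 3.
For i ≥ 3, t_i depends only on (i - 3) mod 3. (374 - 3) mod 3 = 2, so t_{374} = t_5 = 17.

17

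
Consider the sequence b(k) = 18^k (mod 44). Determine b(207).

28

We have b(1) = 18, b(2) = 16, b(3) = 24, b(4) = 36, b(5) = 32, b(6) = 4, b(7) = 28, b(8) = 20, b(9) = 8, b(10) = 12, b(11) = 40, b(12) = 16.
Since b(12) = b(2) = 16, the sequence is eventually periodic: after a pre-period of length 1 it cycles with period 10.
For k ≥ 2, b(k) depends only on (k - 2) mod 10. (207 - 2) mod 10 = 5, so b(207) = b(7) = 28.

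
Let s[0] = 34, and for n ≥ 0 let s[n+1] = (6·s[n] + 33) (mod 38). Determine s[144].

15

Listing terms: s[0] = 34,  s[1] = 9,  s[2] = 11,  s[3] = 23,  s[4] = 19,  s[5] = 33,  s[6] = 3,  s[7] = 13,  s[8] = 35,  s[9] = 15,  s[10] = 9.
Since s[10] = s[1] = 9, the sequence is eventually periodic: after a pre-period of length 1 it cycles with period 9.
For n ≥ 1, s[n] depends only on (n - 1) mod 9. (144 - 1) mod 9 = 8, so s[144] = s[9] = 15.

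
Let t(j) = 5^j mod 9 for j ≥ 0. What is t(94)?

Listing terms: t(0) = 1, t(1) = 5, t(2) = 7, t(3) = 8, t(4) = 4, t(5) = 2, t(6) = 1.
Since t(6) = t(0) = 1, the sequence is periodic with period 6.
So t(94) = t(0 + ((94-0) mod 6)) = t(4) = 4.

4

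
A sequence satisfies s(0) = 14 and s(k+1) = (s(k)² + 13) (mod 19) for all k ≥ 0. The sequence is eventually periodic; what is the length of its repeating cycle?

5

s(0) = 14, s(1) = 0, s(2) = 13, s(3) = 11, s(4) = 1, s(5) = 14.
The sequence repeats with period 5.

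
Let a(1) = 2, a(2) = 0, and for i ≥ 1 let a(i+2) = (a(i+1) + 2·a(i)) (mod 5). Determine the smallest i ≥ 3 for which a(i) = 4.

3

a(1) = 2; a(2) = 0; a(3) = 4; a(4) = 4; a(5) = 2; a(6) = 0.
The sequence repeats with period 4.
The value 4 first appears (with i ≥ 3) at a(3).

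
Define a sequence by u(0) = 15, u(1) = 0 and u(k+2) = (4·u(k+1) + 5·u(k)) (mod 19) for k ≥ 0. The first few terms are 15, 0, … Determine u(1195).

18

Computing terms: u(0) = 15; u(1) = 0; u(2) = 18; u(3) = 15; u(4) = 17; u(5) = 10; u(6) = 11; u(7) = 18; u(8) = 13; u(9) = 9; u(10) = 6; u(11) = 12; u(12) = 2; u(13) = 11; u(14) = 16; u(15) = 5; u(16) = 5; u(17) = 7; u(18) = 15; u(19) = 0.
The sequence repeats with period 18.
(1195 - 0) mod 18 = 7, so u(1195) = u(7) = 18.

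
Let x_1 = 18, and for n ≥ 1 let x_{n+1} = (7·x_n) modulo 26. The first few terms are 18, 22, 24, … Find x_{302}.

Listing terms: x_1 = 18; x_2 = 22; x_3 = 24; x_4 = 12; x_5 = 6; x_6 = 16; x_7 = 8; x_8 = 4; x_9 = 2; x_{10} = 14; x_{11} = 20; x_{12} = 10; x_{13} = 18.
The sequence repeats with period 12.
(302 - 1) mod 12 = 1, so x_{302} = x_2 = 22.

22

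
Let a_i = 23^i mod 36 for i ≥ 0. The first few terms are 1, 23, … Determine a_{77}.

Listing terms: a_0 = 1; a_1 = 23; a_2 = 25; a_3 = 35; a_4 = 13; a_5 = 11; a_6 = 1.
Since a_6 = a_0 = 1, the sequence is periodic with period 6.
So a_{77} = a_{0 + ((77-0) mod 6)} = a_5 = 11.

11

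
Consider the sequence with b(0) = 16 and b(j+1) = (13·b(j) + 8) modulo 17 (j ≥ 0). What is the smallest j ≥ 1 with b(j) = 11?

2

b(0) = 16,  b(1) = 12,  b(2) = 11,  b(3) = 15,  b(4) = 16.
The sequence repeats with period 4.
The value 11 first appears (with j ≥ 1) at b(2).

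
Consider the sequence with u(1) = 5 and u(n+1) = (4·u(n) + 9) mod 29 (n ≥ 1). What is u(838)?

Listing terms: u(1) = 5; u(2) = 0; u(3) = 9; u(4) = 16; u(5) = 15; u(6) = 11; u(7) = 24; u(8) = 18; u(9) = 23; u(10) = 14; u(11) = 7; u(12) = 8; u(13) = 12; u(14) = 28; u(15) = 5.
The sequence repeats with period 14.
(838 - 1) mod 14 = 11, so u(838) = u(12) = 8.

8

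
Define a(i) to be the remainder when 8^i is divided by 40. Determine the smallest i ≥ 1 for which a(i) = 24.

Computing terms: a(0) = 1,  a(1) = 8,  a(2) = 24,  a(3) = 32,  a(4) = 16,  a(5) = 8.
Since a(5) = a(1) = 8, the sequence is eventually periodic: after a pre-period of length 1 it cycles with period 4.
The value 24 first appears (with i ≥ 1) at a(2).

2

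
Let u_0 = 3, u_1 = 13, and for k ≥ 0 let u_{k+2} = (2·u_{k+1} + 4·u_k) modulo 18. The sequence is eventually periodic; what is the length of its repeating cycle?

Computing terms: u_0 = 3,  u_1 = 13,  u_2 = 2,  u_3 = 2,  u_4 = 12,  u_5 = 14,  u_6 = 4,  u_7 = 10,  u_8 = 0,  u_9 = 4,  u_{10} = 8,  u_{11} = 14,  u_{12} = 6,  u_{13} = 14,  u_{14} = 16,  u_{15} = 16,  u_{16} = 6,  u_{17} = 4,  u_{18} = 14,  u_{19} = 8,  u_{20} = 0,  u_{21} = 14,  u_{22} = 10,  u_{23} = 4,  u_{24} = 12,  u_{25} = 4,  u_{26} = 2,  u_{27} = 2.
Since (u_{26}, u_{27}) = (u_2, u_3) = (2, 2) (two consecutive terms determine the rest), the sequence is eventually periodic: after a pre-period of length 2 it cycles with period 24.

24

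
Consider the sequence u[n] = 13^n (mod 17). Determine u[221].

13

Listing terms: u[1] = 13; u[2] = 16; u[3] = 4; u[4] = 1; u[5] = 13.
The sequence repeats with period 4.
So u[221] = u[1 + ((221-1) mod 4)] = u[1] = 13.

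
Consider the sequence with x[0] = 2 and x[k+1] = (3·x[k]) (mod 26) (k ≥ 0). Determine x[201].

x[0] = 2, x[1] = 6, x[2] = 18, x[3] = 2.
The sequence repeats with period 3.
(201 - 0) mod 3 = 0, so x[201] = x[0] = 2.

2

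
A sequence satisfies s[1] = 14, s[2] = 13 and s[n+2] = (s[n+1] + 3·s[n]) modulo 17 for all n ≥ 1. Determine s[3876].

9

We have s[1] = 14, s[2] = 13, s[3] = 4, s[4] = 9, s[5] = 4, s[6] = 14, s[7] = 9, s[8] = 0, s[9] = 10, s[10] = 10, s[11] = 6, s[12] = 2, s[13] = 3, s[14] = 9, s[15] = 1, s[16] = 11, s[17] = 14, s[18] = 13.
Since (s[17], s[18]) = (s[1], s[2]) = (14, 13) (two consecutive terms determine the rest), the sequence is periodic with period 16.
So s[3876] = s[1 + ((3876-1) mod 16)] = s[4] = 9.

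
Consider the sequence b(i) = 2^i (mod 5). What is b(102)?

We have b(1) = 2, b(2) = 4, b(3) = 3, b(4) = 1, b(5) = 2.
Since b(5) = b(1) = 2, the sequence is periodic with period 4.
(102 - 1) mod 4 = 1, so b(102) = b(2) = 4.

4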